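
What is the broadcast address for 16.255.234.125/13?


Network: 16.248.0.0/13
Host bits = 19
Set all host bits to 1:
Broadcast: 16.255.255.255


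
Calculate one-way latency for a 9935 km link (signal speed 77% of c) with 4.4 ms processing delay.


Speed = 0.77 * 3e5 km/s = 231000 km/s
Propagation delay = 9935 / 231000 = 0.043 s = 43.0087 ms
Processing delay = 4.4 ms
Total one-way latency = 47.4087 ms


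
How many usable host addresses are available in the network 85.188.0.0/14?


Host bits = 32 - 14 = 18
Total addresses = 2^18 = 262144
Usable = total - 2 (network and broadcast)
Usable hosts: 262142


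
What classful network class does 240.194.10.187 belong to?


First octet: 240
Binary: 11110000
1111xxxx -> Class E (240-255)
Class E (reserved), default mask N/A


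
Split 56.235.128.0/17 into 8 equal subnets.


New prefix = 17 + 3 = 20
Each subnet has 4096 addresses
  56.235.128.0/20
  56.235.144.0/20
  56.235.160.0/20
  56.235.176.0/20
  56.235.192.0/20
  56.235.208.0/20
  56.235.224.0/20
  56.235.240.0/20
Subnets: 56.235.128.0/20, 56.235.144.0/20, 56.235.160.0/20, 56.235.176.0/20, 56.235.192.0/20, 56.235.208.0/20, 56.235.224.0/20, 56.235.240.0/20


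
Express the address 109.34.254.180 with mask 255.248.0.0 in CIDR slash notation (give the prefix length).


Binary: 11111111.11111000.00000000.00000000
Count leading 1s
Prefix: /13


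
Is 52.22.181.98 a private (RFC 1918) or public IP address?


RFC 1918 private ranges:
  10.0.0.0/8 (10.0.0.0 - 10.255.255.255)
  172.16.0.0/12 (172.16.0.0 - 172.31.255.255)
  192.168.0.0/16 (192.168.0.0 - 192.168.255.255)
Public (not in any RFC 1918 range)


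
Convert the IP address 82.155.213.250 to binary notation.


82 = 01010010
155 = 10011011
213 = 11010101
250 = 11111010
Binary: 01010010.10011011.11010101.11111010


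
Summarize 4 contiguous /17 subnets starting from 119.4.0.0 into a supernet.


Original prefix: /17
Number of subnets: 4 = 2^2
New prefix = 17 - 2 = 15
Supernet: 119.4.0.0/15


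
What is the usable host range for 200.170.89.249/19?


Network: 200.170.64.0
Broadcast: 200.170.95.255
First usable = network + 1
Last usable = broadcast - 1
Range: 200.170.64.1 to 200.170.95.254


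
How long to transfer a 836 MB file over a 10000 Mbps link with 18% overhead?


Effective throughput = 10000 * (1 - 18/100) = 8200 Mbps
File size in Mb = 836 * 8 = 6688 Mb
Time = 6688 / 8200
Time = 0.8156 seconds


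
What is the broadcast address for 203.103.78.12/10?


Network: 203.64.0.0/10
Host bits = 22
Set all host bits to 1:
Broadcast: 203.127.255.255


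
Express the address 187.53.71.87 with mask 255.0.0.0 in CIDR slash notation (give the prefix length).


Binary: 11111111.00000000.00000000.00000000
Count leading 1s
Prefix: /8


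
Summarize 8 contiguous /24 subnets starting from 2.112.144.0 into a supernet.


Original prefix: /24
Number of subnets: 8 = 2^3
New prefix = 24 - 3 = 21
Supernet: 2.112.144.0/21


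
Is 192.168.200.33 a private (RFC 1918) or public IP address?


RFC 1918 private ranges:
  10.0.0.0/8 (10.0.0.0 - 10.255.255.255)
  172.16.0.0/12 (172.16.0.0 - 172.31.255.255)
  192.168.0.0/16 (192.168.0.0 - 192.168.255.255)
Private (in 192.168.0.0/16)


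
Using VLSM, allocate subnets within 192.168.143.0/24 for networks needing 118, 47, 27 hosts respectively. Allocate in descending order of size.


118 hosts -> /25 (126 usable): 192.168.143.0/25
47 hosts -> /26 (62 usable): 192.168.143.128/26
27 hosts -> /27 (30 usable): 192.168.143.192/27
Allocation: 192.168.143.0/25 (118 hosts, 126 usable); 192.168.143.128/26 (47 hosts, 62 usable); 192.168.143.192/27 (27 hosts, 30 usable)


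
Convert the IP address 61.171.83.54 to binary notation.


61 = 00111101
171 = 10101011
83 = 01010011
54 = 00110110
Binary: 00111101.10101011.01010011.00110110


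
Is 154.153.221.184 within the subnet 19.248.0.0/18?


Subnet network: 19.248.0.0
Test IP AND mask: 154.153.192.0
No, 154.153.221.184 is not in 19.248.0.0/18


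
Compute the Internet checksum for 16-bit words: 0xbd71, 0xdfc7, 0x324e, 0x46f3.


Sum all words (with carry folding):
+ 0xbd71 = 0xbd71
+ 0xdfc7 = 0x9d39
+ 0x324e = 0xcf87
+ 0x46f3 = 0x167b
One's complement: ~0x167b
Checksum = 0xe984


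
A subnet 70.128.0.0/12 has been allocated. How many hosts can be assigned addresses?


Host bits = 32 - 12 = 20
Total addresses = 2^20 = 1048576
Usable = total - 2 (network and broadcast)
Usable hosts: 1048574


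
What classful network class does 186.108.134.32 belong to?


First octet: 186
Binary: 10111010
10xxxxxx -> Class B (128-191)
Class B, default mask 255.255.0.0 (/16)


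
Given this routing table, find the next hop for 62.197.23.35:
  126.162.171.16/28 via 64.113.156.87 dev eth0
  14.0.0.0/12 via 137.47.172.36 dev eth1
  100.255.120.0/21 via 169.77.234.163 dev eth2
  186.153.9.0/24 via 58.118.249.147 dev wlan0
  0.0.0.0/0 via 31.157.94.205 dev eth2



Longest prefix match for 62.197.23.35:
  /28 126.162.171.16: no
  /12 14.0.0.0: no
  /21 100.255.120.0: no
  /24 186.153.9.0: no
  /0 0.0.0.0: MATCH
Selected: next-hop 31.157.94.205 via eth2 (matched /0)


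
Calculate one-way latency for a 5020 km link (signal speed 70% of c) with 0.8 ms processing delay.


Speed = 0.7 * 3e5 km/s = 210000 km/s
Propagation delay = 5020 / 210000 = 0.0239 s = 23.9048 ms
Processing delay = 0.8 ms
Total one-way latency = 24.7048 ms


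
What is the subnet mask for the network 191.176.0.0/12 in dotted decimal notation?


/12 means 12 network bits, 20 host bits
Binary: 11111111111100000000000000000000
Mask: 255.240.0.0


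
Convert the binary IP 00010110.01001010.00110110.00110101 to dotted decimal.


00010110 = 22
01001010 = 74
00110110 = 54
00110101 = 53
IP: 22.74.54.53


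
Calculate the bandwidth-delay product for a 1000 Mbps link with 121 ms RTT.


BDP = bandwidth * RTT
= 1000 Mbps * 121 ms
= 1000 * 1e6 * 121 / 1000 bits
= 121000000 bits
= 15125000 bytes
= 14770.5078 KB
BDP = 121000000 bits (15125000 bytes)


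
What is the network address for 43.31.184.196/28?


IP:   00101011.00011111.10111000.11000100
Mask: 11111111.11111111.11111111.11110000
AND operation:
Net:  00101011.00011111.10111000.11000000
Network: 43.31.184.192/28


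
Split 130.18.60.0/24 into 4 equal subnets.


New prefix = 24 + 2 = 26
Each subnet has 64 addresses
  130.18.60.0/26
  130.18.60.64/26
  130.18.60.128/26
  130.18.60.192/26
Subnets: 130.18.60.0/26, 130.18.60.64/26, 130.18.60.128/26, 130.18.60.192/26


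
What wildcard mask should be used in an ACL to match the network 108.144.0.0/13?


Subnet mask: 255.248.0.0
Wildcard = 255.255.255.255 - subnet mask
255 - 255 = 0
255 - 248 = 7
255 - 0 = 255
255 - 0 = 255
Wildcard: 0.7.255.255


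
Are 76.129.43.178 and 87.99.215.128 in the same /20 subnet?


Mask: 255.255.240.0
76.129.43.178 AND mask = 76.129.32.0
87.99.215.128 AND mask = 87.99.208.0
No, different subnets (76.129.32.0 vs 87.99.208.0)


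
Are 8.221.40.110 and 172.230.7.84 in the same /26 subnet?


Mask: 255.255.255.192
8.221.40.110 AND mask = 8.221.40.64
172.230.7.84 AND mask = 172.230.7.64
No, different subnets (8.221.40.64 vs 172.230.7.64)


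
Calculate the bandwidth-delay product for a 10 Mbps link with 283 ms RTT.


BDP = bandwidth * RTT
= 10 Mbps * 283 ms
= 10 * 1e6 * 283 / 1000 bits
= 2830000 bits
= 353750 bytes
= 345.459 KB
BDP = 2830000 bits (353750 bytes)


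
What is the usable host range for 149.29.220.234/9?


Network: 149.0.0.0
Broadcast: 149.127.255.255
First usable = network + 1
Last usable = broadcast - 1
Range: 149.0.0.1 to 149.127.255.254


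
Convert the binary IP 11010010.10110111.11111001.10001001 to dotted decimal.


11010010 = 210
10110111 = 183
11111001 = 249
10001001 = 137
IP: 210.183.249.137


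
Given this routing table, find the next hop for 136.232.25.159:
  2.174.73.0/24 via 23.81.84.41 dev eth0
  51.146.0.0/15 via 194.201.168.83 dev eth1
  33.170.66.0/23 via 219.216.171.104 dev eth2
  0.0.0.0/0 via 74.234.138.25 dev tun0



Longest prefix match for 136.232.25.159:
  /24 2.174.73.0: no
  /15 51.146.0.0: no
  /23 33.170.66.0: no
  /0 0.0.0.0: MATCH
Selected: next-hop 74.234.138.25 via tun0 (matched /0)


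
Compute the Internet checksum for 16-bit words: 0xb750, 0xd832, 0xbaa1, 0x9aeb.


Sum all words (with carry folding):
+ 0xb750 = 0xb750
+ 0xd832 = 0x8f83
+ 0xbaa1 = 0x4a25
+ 0x9aeb = 0xe510
One's complement: ~0xe510
Checksum = 0x1aef


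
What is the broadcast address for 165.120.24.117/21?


Network: 165.120.24.0/21
Host bits = 11
Set all host bits to 1:
Broadcast: 165.120.31.255


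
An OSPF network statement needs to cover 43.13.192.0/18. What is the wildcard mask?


Subnet mask: 255.255.192.0
Wildcard = 255.255.255.255 - subnet mask
255 - 255 = 0
255 - 255 = 0
255 - 192 = 63
255 - 0 = 255
Wildcard: 0.0.63.255


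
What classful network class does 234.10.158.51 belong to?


First octet: 234
Binary: 11101010
1110xxxx -> Class D (224-239)
Class D (multicast), default mask N/A


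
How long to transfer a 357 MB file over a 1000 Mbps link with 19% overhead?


Effective throughput = 1000 * (1 - 19/100) = 810 Mbps
File size in Mb = 357 * 8 = 2856 Mb
Time = 2856 / 810
Time = 3.5259 seconds


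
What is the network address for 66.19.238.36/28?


IP:   01000010.00010011.11101110.00100100
Mask: 11111111.11111111.11111111.11110000
AND operation:
Net:  01000010.00010011.11101110.00100000
Network: 66.19.238.32/28


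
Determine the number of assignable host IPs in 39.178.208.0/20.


Host bits = 32 - 20 = 12
Total addresses = 2^12 = 4096
Usable = total - 2 (network and broadcast)
Usable hosts: 4094


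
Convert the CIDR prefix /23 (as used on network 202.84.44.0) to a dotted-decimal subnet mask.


/23 means 23 network bits, 9 host bits
Binary: 11111111111111111111111000000000
Mask: 255.255.254.0


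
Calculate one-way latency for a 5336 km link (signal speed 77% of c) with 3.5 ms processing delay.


Speed = 0.77 * 3e5 km/s = 231000 km/s
Propagation delay = 5336 / 231000 = 0.0231 s = 23.0996 ms
Processing delay = 3.5 ms
Total one-way latency = 26.5996 ms


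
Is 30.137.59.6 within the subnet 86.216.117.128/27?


Subnet network: 86.216.117.128
Test IP AND mask: 30.137.59.0
No, 30.137.59.6 is not in 86.216.117.128/27


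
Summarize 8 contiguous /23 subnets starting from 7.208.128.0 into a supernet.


Original prefix: /23
Number of subnets: 8 = 2^3
New prefix = 23 - 3 = 20
Supernet: 7.208.128.0/20


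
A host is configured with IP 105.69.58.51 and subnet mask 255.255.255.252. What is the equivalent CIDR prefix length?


Binary: 11111111.11111111.11111111.11111100
Count leading 1s
Prefix: /30


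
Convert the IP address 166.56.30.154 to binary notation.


166 = 10100110
56 = 00111000
30 = 00011110
154 = 10011010
Binary: 10100110.00111000.00011110.10011010


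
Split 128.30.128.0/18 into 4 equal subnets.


New prefix = 18 + 2 = 20
Each subnet has 4096 addresses
  128.30.128.0/20
  128.30.144.0/20
  128.30.160.0/20
  128.30.176.0/20
Subnets: 128.30.128.0/20, 128.30.144.0/20, 128.30.160.0/20, 128.30.176.0/20


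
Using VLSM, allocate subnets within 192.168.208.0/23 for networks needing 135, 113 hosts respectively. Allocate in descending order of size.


135 hosts -> /24 (254 usable): 192.168.208.0/24
113 hosts -> /25 (126 usable): 192.168.209.0/25
Allocation: 192.168.208.0/24 (135 hosts, 254 usable); 192.168.209.0/25 (113 hosts, 126 usable)


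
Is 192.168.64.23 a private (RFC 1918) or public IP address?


RFC 1918 private ranges:
  10.0.0.0/8 (10.0.0.0 - 10.255.255.255)
  172.16.0.0/12 (172.16.0.0 - 172.31.255.255)
  192.168.0.0/16 (192.168.0.0 - 192.168.255.255)
Private (in 192.168.0.0/16)


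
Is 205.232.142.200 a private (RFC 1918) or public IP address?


RFC 1918 private ranges:
  10.0.0.0/8 (10.0.0.0 - 10.255.255.255)
  172.16.0.0/12 (172.16.0.0 - 172.31.255.255)
  192.168.0.0/16 (192.168.0.0 - 192.168.255.255)
Public (not in any RFC 1918 range)


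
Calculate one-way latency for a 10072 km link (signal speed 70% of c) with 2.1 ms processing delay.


Speed = 0.7 * 3e5 km/s = 210000 km/s
Propagation delay = 10072 / 210000 = 0.048 s = 47.9619 ms
Processing delay = 2.1 ms
Total one-way latency = 50.0619 ms


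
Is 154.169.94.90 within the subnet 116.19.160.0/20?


Subnet network: 116.19.160.0
Test IP AND mask: 154.169.80.0
No, 154.169.94.90 is not in 116.19.160.0/20


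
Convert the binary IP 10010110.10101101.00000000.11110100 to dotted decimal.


10010110 = 150
10101101 = 173
00000000 = 0
11110100 = 244
IP: 150.173.0.244


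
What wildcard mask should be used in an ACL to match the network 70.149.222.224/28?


Subnet mask: 255.255.255.240
Wildcard = 255.255.255.255 - subnet mask
255 - 255 = 0
255 - 255 = 0
255 - 255 = 0
255 - 240 = 15
Wildcard: 0.0.0.15


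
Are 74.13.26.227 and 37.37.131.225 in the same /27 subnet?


Mask: 255.255.255.224
74.13.26.227 AND mask = 74.13.26.224
37.37.131.225 AND mask = 37.37.131.224
No, different subnets (74.13.26.224 vs 37.37.131.224)


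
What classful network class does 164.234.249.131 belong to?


First octet: 164
Binary: 10100100
10xxxxxx -> Class B (128-191)
Class B, default mask 255.255.0.0 (/16)


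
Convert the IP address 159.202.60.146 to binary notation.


159 = 10011111
202 = 11001010
60 = 00111100
146 = 10010010
Binary: 10011111.11001010.00111100.10010010


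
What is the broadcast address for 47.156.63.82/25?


Network: 47.156.63.0/25
Host bits = 7
Set all host bits to 1:
Broadcast: 47.156.63.127


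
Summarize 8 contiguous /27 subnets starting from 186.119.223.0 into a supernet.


Original prefix: /27
Number of subnets: 8 = 2^3
New prefix = 27 - 3 = 24
Supernet: 186.119.223.0/24


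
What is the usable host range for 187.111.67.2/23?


Network: 187.111.66.0
Broadcast: 187.111.67.255
First usable = network + 1
Last usable = broadcast - 1
Range: 187.111.66.1 to 187.111.67.254


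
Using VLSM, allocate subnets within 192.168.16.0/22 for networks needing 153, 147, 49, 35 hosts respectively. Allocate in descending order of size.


153 hosts -> /24 (254 usable): 192.168.16.0/24
147 hosts -> /24 (254 usable): 192.168.17.0/24
49 hosts -> /26 (62 usable): 192.168.18.0/26
35 hosts -> /26 (62 usable): 192.168.18.64/26
Allocation: 192.168.16.0/24 (153 hosts, 254 usable); 192.168.17.0/24 (147 hosts, 254 usable); 192.168.18.0/26 (49 hosts, 62 usable); 192.168.18.64/26 (35 hosts, 62 usable)


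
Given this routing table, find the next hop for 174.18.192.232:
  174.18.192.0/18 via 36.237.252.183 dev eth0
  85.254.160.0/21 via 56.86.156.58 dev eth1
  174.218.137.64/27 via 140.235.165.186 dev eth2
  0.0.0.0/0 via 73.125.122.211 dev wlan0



Longest prefix match for 174.18.192.232:
  /18 174.18.192.0: MATCH
  /21 85.254.160.0: no
  /27 174.218.137.64: no
  /0 0.0.0.0: MATCH
Selected: next-hop 36.237.252.183 via eth0 (matched /18)


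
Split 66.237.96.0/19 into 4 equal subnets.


New prefix = 19 + 2 = 21
Each subnet has 2048 addresses
  66.237.96.0/21
  66.237.104.0/21
  66.237.112.0/21
  66.237.120.0/21
Subnets: 66.237.96.0/21, 66.237.104.0/21, 66.237.112.0/21, 66.237.120.0/21


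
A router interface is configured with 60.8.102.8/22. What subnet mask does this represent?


/22 means 22 network bits, 10 host bits
Binary: 11111111111111111111110000000000
Mask: 255.255.252.0


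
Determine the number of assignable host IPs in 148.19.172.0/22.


Host bits = 32 - 22 = 10
Total addresses = 2^10 = 1024
Usable = total - 2 (network and broadcast)
Usable hosts: 1022


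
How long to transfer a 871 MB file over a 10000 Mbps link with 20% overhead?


Effective throughput = 10000 * (1 - 20/100) = 8000 Mbps
File size in Mb = 871 * 8 = 6968 Mb
Time = 6968 / 8000
Time = 0.871 seconds


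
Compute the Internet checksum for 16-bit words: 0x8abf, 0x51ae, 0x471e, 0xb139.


Sum all words (with carry folding):
+ 0x8abf = 0x8abf
+ 0x51ae = 0xdc6d
+ 0x471e = 0x238c
+ 0xb139 = 0xd4c5
One's complement: ~0xd4c5
Checksum = 0x2b3a


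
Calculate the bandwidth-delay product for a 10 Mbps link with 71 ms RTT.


BDP = bandwidth * RTT
= 10 Mbps * 71 ms
= 10 * 1e6 * 71 / 1000 bits
= 710000 bits
= 88750 bytes
= 86.6699 KB
BDP = 710000 bits (88750 bytes)


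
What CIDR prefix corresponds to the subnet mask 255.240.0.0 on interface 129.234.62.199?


Binary: 11111111.11110000.00000000.00000000
Count leading 1s
Prefix: /12


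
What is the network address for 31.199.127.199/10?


IP:   00011111.11000111.01111111.11000111
Mask: 11111111.11000000.00000000.00000000
AND operation:
Net:  00011111.11000000.00000000.00000000
Network: 31.192.0.0/10


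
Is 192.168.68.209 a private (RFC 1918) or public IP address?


RFC 1918 private ranges:
  10.0.0.0/8 (10.0.0.0 - 10.255.255.255)
  172.16.0.0/12 (172.16.0.0 - 172.31.255.255)
  192.168.0.0/16 (192.168.0.0 - 192.168.255.255)
Private (in 192.168.0.0/16)


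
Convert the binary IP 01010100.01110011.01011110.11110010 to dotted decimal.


01010100 = 84
01110011 = 115
01011110 = 94
11110010 = 242
IP: 84.115.94.242


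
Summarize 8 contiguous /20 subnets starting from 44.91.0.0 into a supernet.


Original prefix: /20
Number of subnets: 8 = 2^3
New prefix = 20 - 3 = 17
Supernet: 44.91.0.0/17


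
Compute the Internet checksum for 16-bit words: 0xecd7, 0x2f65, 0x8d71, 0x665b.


Sum all words (with carry folding):
+ 0xecd7 = 0xecd7
+ 0x2f65 = 0x1c3d
+ 0x8d71 = 0xa9ae
+ 0x665b = 0x100a
One's complement: ~0x100a
Checksum = 0xeff5


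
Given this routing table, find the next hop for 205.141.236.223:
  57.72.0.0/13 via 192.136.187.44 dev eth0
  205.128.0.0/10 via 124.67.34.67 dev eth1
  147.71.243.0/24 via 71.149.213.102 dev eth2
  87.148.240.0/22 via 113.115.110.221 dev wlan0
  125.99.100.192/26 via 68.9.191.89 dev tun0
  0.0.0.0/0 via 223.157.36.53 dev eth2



Longest prefix match for 205.141.236.223:
  /13 57.72.0.0: no
  /10 205.128.0.0: MATCH
  /24 147.71.243.0: no
  /22 87.148.240.0: no
  /26 125.99.100.192: no
  /0 0.0.0.0: MATCH
Selected: next-hop 124.67.34.67 via eth1 (matched /10)


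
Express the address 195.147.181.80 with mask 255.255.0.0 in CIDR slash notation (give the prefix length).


Binary: 11111111.11111111.00000000.00000000
Count leading 1s
Prefix: /16


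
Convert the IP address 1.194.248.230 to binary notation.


1 = 00000001
194 = 11000010
248 = 11111000
230 = 11100110
Binary: 00000001.11000010.11111000.11100110


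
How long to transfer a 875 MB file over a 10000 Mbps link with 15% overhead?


Effective throughput = 10000 * (1 - 15/100) = 8500 Mbps
File size in Mb = 875 * 8 = 7000 Mb
Time = 7000 / 8500
Time = 0.8235 seconds


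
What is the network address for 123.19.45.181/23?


IP:   01111011.00010011.00101101.10110101
Mask: 11111111.11111111.11111110.00000000
AND operation:
Net:  01111011.00010011.00101100.00000000
Network: 123.19.44.0/23


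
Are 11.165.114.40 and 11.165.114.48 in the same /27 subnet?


Mask: 255.255.255.224
11.165.114.40 AND mask = 11.165.114.32
11.165.114.48 AND mask = 11.165.114.32
Yes, same subnet (11.165.114.32)


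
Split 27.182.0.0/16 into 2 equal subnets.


New prefix = 16 + 1 = 17
Each subnet has 32768 addresses
  27.182.0.0/17
  27.182.128.0/17
Subnets: 27.182.0.0/17, 27.182.128.0/17


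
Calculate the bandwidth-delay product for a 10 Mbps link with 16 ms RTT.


BDP = bandwidth * RTT
= 10 Mbps * 16 ms
= 10 * 1e6 * 16 / 1000 bits
= 160000 bits
= 20000 bytes
= 19.5312 KB
BDP = 160000 bits (20000 bytes)


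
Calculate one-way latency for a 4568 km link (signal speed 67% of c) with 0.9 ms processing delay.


Speed = 0.67 * 3e5 km/s = 201000 km/s
Propagation delay = 4568 / 201000 = 0.0227 s = 22.7264 ms
Processing delay = 0.9 ms
Total one-way latency = 23.6264 ms


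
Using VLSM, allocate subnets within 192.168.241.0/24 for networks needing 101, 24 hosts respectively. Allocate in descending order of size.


101 hosts -> /25 (126 usable): 192.168.241.0/25
24 hosts -> /27 (30 usable): 192.168.241.128/27
Allocation: 192.168.241.0/25 (101 hosts, 126 usable); 192.168.241.128/27 (24 hosts, 30 usable)


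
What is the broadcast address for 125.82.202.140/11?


Network: 125.64.0.0/11
Host bits = 21
Set all host bits to 1:
Broadcast: 125.95.255.255


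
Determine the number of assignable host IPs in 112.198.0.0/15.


Host bits = 32 - 15 = 17
Total addresses = 2^17 = 131072
Usable = total - 2 (network and broadcast)
Usable hosts: 131070


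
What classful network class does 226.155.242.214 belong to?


First octet: 226
Binary: 11100010
1110xxxx -> Class D (224-239)
Class D (multicast), default mask N/A


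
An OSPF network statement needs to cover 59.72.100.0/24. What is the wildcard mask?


Subnet mask: 255.255.255.0
Wildcard = 255.255.255.255 - subnet mask
255 - 255 = 0
255 - 255 = 0
255 - 255 = 0
255 - 0 = 255
Wildcard: 0.0.0.255


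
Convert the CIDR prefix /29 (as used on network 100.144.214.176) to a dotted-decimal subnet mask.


/29 means 29 network bits, 3 host bits
Binary: 11111111111111111111111111111000
Mask: 255.255.255.248


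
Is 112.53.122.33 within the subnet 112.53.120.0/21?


Subnet network: 112.53.120.0
Test IP AND mask: 112.53.120.0
Yes, 112.53.122.33 is in 112.53.120.0/21


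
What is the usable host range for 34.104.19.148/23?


Network: 34.104.18.0
Broadcast: 34.104.19.255
First usable = network + 1
Last usable = broadcast - 1
Range: 34.104.18.1 to 34.104.19.254


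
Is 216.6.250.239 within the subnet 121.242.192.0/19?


Subnet network: 121.242.192.0
Test IP AND mask: 216.6.224.0
No, 216.6.250.239 is not in 121.242.192.0/19


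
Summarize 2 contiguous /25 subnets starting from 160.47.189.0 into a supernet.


Original prefix: /25
Number of subnets: 2 = 2^1
New prefix = 25 - 1 = 24
Supernet: 160.47.189.0/24


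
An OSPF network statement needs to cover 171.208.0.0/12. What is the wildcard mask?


Subnet mask: 255.240.0.0
Wildcard = 255.255.255.255 - subnet mask
255 - 255 = 0
255 - 240 = 15
255 - 0 = 255
255 - 0 = 255
Wildcard: 0.15.255.255


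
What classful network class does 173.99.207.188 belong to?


First octet: 173
Binary: 10101101
10xxxxxx -> Class B (128-191)
Class B, default mask 255.255.0.0 (/16)


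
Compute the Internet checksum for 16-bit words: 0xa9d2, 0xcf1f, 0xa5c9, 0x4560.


Sum all words (with carry folding):
+ 0xa9d2 = 0xa9d2
+ 0xcf1f = 0x78f2
+ 0xa5c9 = 0x1ebc
+ 0x4560 = 0x641c
One's complement: ~0x641c
Checksum = 0x9be3


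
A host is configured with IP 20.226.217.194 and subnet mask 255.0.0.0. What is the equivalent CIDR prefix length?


Binary: 11111111.00000000.00000000.00000000
Count leading 1s
Prefix: /8


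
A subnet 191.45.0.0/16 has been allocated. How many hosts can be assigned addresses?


Host bits = 32 - 16 = 16
Total addresses = 2^16 = 65536
Usable = total - 2 (network and broadcast)
Usable hosts: 65534


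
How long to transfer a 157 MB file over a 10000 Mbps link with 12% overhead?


Effective throughput = 10000 * (1 - 12/100) = 8800 Mbps
File size in Mb = 157 * 8 = 1256 Mb
Time = 1256 / 8800
Time = 0.1427 seconds


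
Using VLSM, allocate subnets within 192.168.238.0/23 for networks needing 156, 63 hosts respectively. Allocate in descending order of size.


156 hosts -> /24 (254 usable): 192.168.238.0/24
63 hosts -> /25 (126 usable): 192.168.239.0/25
Allocation: 192.168.238.0/24 (156 hosts, 254 usable); 192.168.239.0/25 (63 hosts, 126 usable)


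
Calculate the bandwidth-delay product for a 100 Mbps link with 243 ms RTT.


BDP = bandwidth * RTT
= 100 Mbps * 243 ms
= 100 * 1e6 * 243 / 1000 bits
= 24300000 bits
= 3037500 bytes
= 2966.3086 KB
BDP = 24300000 bits (3037500 bytes)


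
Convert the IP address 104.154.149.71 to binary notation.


104 = 01101000
154 = 10011010
149 = 10010101
71 = 01000111
Binary: 01101000.10011010.10010101.01000111


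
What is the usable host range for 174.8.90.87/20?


Network: 174.8.80.0
Broadcast: 174.8.95.255
First usable = network + 1
Last usable = broadcast - 1
Range: 174.8.80.1 to 174.8.95.254


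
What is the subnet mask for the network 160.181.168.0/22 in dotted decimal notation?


/22 means 22 network bits, 10 host bits
Binary: 11111111111111111111110000000000
Mask: 255.255.252.0


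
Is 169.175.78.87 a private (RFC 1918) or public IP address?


RFC 1918 private ranges:
  10.0.0.0/8 (10.0.0.0 - 10.255.255.255)
  172.16.0.0/12 (172.16.0.0 - 172.31.255.255)
  192.168.0.0/16 (192.168.0.0 - 192.168.255.255)
Public (not in any RFC 1918 range)


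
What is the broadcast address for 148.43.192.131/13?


Network: 148.40.0.0/13
Host bits = 19
Set all host bits to 1:
Broadcast: 148.47.255.255


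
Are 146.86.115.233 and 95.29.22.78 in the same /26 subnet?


Mask: 255.255.255.192
146.86.115.233 AND mask = 146.86.115.192
95.29.22.78 AND mask = 95.29.22.64
No, different subnets (146.86.115.192 vs 95.29.22.64)


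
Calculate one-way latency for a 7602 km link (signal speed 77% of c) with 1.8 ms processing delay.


Speed = 0.77 * 3e5 km/s = 231000 km/s
Propagation delay = 7602 / 231000 = 0.0329 s = 32.9091 ms
Processing delay = 1.8 ms
Total one-way latency = 34.7091 ms


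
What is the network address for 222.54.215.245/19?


IP:   11011110.00110110.11010111.11110101
Mask: 11111111.11111111.11100000.00000000
AND operation:
Net:  11011110.00110110.11000000.00000000
Network: 222.54.192.0/19


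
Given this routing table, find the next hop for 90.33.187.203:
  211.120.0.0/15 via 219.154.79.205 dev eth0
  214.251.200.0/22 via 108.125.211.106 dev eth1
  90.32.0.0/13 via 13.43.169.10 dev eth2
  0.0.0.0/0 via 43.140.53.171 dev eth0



Longest prefix match for 90.33.187.203:
  /15 211.120.0.0: no
  /22 214.251.200.0: no
  /13 90.32.0.0: MATCH
  /0 0.0.0.0: MATCH
Selected: next-hop 13.43.169.10 via eth2 (matched /13)


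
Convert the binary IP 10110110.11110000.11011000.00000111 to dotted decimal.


10110110 = 182
11110000 = 240
11011000 = 216
00000111 = 7
IP: 182.240.216.7


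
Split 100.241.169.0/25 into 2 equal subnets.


New prefix = 25 + 1 = 26
Each subnet has 64 addresses
  100.241.169.0/26
  100.241.169.64/26
Subnets: 100.241.169.0/26, 100.241.169.64/26


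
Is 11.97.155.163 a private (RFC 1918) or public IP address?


RFC 1918 private ranges:
  10.0.0.0/8 (10.0.0.0 - 10.255.255.255)
  172.16.0.0/12 (172.16.0.0 - 172.31.255.255)
  192.168.0.0/16 (192.168.0.0 - 192.168.255.255)
Public (not in any RFC 1918 range)


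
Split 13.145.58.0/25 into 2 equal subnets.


New prefix = 25 + 1 = 26
Each subnet has 64 addresses
  13.145.58.0/26
  13.145.58.64/26
Subnets: 13.145.58.0/26, 13.145.58.64/26


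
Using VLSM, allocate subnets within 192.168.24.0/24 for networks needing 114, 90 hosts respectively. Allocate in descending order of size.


114 hosts -> /25 (126 usable): 192.168.24.0/25
90 hosts -> /25 (126 usable): 192.168.24.128/25
Allocation: 192.168.24.0/25 (114 hosts, 126 usable); 192.168.24.128/25 (90 hosts, 126 usable)


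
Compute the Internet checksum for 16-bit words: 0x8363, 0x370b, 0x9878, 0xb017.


Sum all words (with carry folding):
+ 0x8363 = 0x8363
+ 0x370b = 0xba6e
+ 0x9878 = 0x52e7
+ 0xb017 = 0x02ff
One's complement: ~0x02ff
Checksum = 0xfd00


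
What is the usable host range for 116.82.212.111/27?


Network: 116.82.212.96
Broadcast: 116.82.212.127
First usable = network + 1
Last usable = broadcast - 1
Range: 116.82.212.97 to 116.82.212.126


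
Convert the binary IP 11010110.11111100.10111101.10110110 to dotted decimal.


11010110 = 214
11111100 = 252
10111101 = 189
10110110 = 182
IP: 214.252.189.182


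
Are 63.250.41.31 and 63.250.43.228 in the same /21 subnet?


Mask: 255.255.248.0
63.250.41.31 AND mask = 63.250.40.0
63.250.43.228 AND mask = 63.250.40.0
Yes, same subnet (63.250.40.0)


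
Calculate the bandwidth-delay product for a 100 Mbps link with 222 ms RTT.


BDP = bandwidth * RTT
= 100 Mbps * 222 ms
= 100 * 1e6 * 222 / 1000 bits
= 22200000 bits
= 2775000 bytes
= 2709.9609 KB
BDP = 22200000 bits (2775000 bytes)


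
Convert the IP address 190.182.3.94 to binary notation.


190 = 10111110
182 = 10110110
3 = 00000011
94 = 01011110
Binary: 10111110.10110110.00000011.01011110


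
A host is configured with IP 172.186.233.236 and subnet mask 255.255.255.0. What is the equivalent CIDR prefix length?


Binary: 11111111.11111111.11111111.00000000
Count leading 1s
Prefix: /24


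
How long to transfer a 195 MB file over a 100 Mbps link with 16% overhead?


Effective throughput = 100 * (1 - 16/100) = 84 Mbps
File size in Mb = 195 * 8 = 1560 Mb
Time = 1560 / 84
Time = 18.5714 seconds


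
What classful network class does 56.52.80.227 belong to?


First octet: 56
Binary: 00111000
0xxxxxxx -> Class A (1-126)
Class A, default mask 255.0.0.0 (/8)


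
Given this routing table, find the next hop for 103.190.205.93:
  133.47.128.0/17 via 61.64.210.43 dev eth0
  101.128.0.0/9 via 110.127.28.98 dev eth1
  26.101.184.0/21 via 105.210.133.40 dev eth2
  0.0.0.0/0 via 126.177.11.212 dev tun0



Longest prefix match for 103.190.205.93:
  /17 133.47.128.0: no
  /9 101.128.0.0: no
  /21 26.101.184.0: no
  /0 0.0.0.0: MATCH
Selected: next-hop 126.177.11.212 via tun0 (matched /0)


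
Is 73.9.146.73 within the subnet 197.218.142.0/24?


Subnet network: 197.218.142.0
Test IP AND mask: 73.9.146.0
No, 73.9.146.73 is not in 197.218.142.0/24


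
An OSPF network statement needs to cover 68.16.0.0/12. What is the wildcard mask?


Subnet mask: 255.240.0.0
Wildcard = 255.255.255.255 - subnet mask
255 - 255 = 0
255 - 240 = 15
255 - 0 = 255
255 - 0 = 255
Wildcard: 0.15.255.255


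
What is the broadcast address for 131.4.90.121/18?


Network: 131.4.64.0/18
Host bits = 14
Set all host bits to 1:
Broadcast: 131.4.127.255


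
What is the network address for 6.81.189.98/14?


IP:   00000110.01010001.10111101.01100010
Mask: 11111111.11111100.00000000.00000000
AND operation:
Net:  00000110.01010000.00000000.00000000
Network: 6.80.0.0/14


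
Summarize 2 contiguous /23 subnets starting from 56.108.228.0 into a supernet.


Original prefix: /23
Number of subnets: 2 = 2^1
New prefix = 23 - 1 = 22
Supernet: 56.108.228.0/22


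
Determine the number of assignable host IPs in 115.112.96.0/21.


Host bits = 32 - 21 = 11
Total addresses = 2^11 = 2048
Usable = total - 2 (network and broadcast)
Usable hosts: 2046


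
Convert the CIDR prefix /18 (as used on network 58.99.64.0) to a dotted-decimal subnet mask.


/18 means 18 network bits, 14 host bits
Binary: 11111111111111111100000000000000
Mask: 255.255.192.0


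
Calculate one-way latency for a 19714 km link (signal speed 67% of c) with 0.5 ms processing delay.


Speed = 0.67 * 3e5 km/s = 201000 km/s
Propagation delay = 19714 / 201000 = 0.0981 s = 98.0796 ms
Processing delay = 0.5 ms
Total one-way latency = 98.5796 ms


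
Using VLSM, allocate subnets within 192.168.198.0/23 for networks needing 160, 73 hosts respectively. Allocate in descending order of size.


160 hosts -> /24 (254 usable): 192.168.198.0/24
73 hosts -> /25 (126 usable): 192.168.199.0/25
Allocation: 192.168.198.0/24 (160 hosts, 254 usable); 192.168.199.0/25 (73 hosts, 126 usable)


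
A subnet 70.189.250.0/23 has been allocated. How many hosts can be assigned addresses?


Host bits = 32 - 23 = 9
Total addresses = 2^9 = 512
Usable = total - 2 (network and broadcast)
Usable hosts: 510


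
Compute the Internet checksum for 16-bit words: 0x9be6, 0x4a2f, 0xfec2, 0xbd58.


Sum all words (with carry folding):
+ 0x9be6 = 0x9be6
+ 0x4a2f = 0xe615
+ 0xfec2 = 0xe4d8
+ 0xbd58 = 0xa231
One's complement: ~0xa231
Checksum = 0x5dce


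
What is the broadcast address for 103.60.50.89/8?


Network: 103.0.0.0/8
Host bits = 24
Set all host bits to 1:
Broadcast: 103.255.255.255


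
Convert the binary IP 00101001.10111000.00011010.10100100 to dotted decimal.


00101001 = 41
10111000 = 184
00011010 = 26
10100100 = 164
IP: 41.184.26.164


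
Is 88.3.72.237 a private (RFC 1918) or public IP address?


RFC 1918 private ranges:
  10.0.0.0/8 (10.0.0.0 - 10.255.255.255)
  172.16.0.0/12 (172.16.0.0 - 172.31.255.255)
  192.168.0.0/16 (192.168.0.0 - 192.168.255.255)
Public (not in any RFC 1918 range)


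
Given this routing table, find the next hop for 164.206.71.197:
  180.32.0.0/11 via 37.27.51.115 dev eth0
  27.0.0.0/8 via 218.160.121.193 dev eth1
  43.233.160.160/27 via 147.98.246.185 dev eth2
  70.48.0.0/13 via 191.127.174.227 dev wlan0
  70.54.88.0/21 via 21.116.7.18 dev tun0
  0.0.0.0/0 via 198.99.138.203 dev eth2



Longest prefix match for 164.206.71.197:
  /11 180.32.0.0: no
  /8 27.0.0.0: no
  /27 43.233.160.160: no
  /13 70.48.0.0: no
  /21 70.54.88.0: no
  /0 0.0.0.0: MATCH
Selected: next-hop 198.99.138.203 via eth2 (matched /0)


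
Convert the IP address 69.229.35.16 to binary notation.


69 = 01000101
229 = 11100101
35 = 00100011
16 = 00010000
Binary: 01000101.11100101.00100011.00010000


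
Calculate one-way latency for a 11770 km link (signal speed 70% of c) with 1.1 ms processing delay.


Speed = 0.7 * 3e5 km/s = 210000 km/s
Propagation delay = 11770 / 210000 = 0.056 s = 56.0476 ms
Processing delay = 1.1 ms
Total one-way latency = 57.1476 ms


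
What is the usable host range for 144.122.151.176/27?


Network: 144.122.151.160
Broadcast: 144.122.151.191
First usable = network + 1
Last usable = broadcast - 1
Range: 144.122.151.161 to 144.122.151.190


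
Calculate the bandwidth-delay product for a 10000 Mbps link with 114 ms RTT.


BDP = bandwidth * RTT
= 10000 Mbps * 114 ms
= 10000 * 1e6 * 114 / 1000 bits
= 1140000000 bits
= 142500000 bytes
= 139160.1562 KB
BDP = 1140000000 bits (142500000 bytes)


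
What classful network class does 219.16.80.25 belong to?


First octet: 219
Binary: 11011011
110xxxxx -> Class C (192-223)
Class C, default mask 255.255.255.0 (/24)


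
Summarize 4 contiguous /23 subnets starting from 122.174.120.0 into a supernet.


Original prefix: /23
Number of subnets: 4 = 2^2
New prefix = 23 - 2 = 21
Supernet: 122.174.120.0/21


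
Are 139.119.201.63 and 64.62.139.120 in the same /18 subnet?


Mask: 255.255.192.0
139.119.201.63 AND mask = 139.119.192.0
64.62.139.120 AND mask = 64.62.128.0
No, different subnets (139.119.192.0 vs 64.62.128.0)


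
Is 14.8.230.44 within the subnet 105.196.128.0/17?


Subnet network: 105.196.128.0
Test IP AND mask: 14.8.128.0
No, 14.8.230.44 is not in 105.196.128.0/17


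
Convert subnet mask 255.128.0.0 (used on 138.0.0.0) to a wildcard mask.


Subnet mask: 255.128.0.0
Wildcard = 255.255.255.255 - subnet mask
255 - 255 = 0
255 - 128 = 127
255 - 0 = 255
255 - 0 = 255
Wildcard: 0.127.255.255


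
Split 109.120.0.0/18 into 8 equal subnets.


New prefix = 18 + 3 = 21
Each subnet has 2048 addresses
  109.120.0.0/21
  109.120.8.0/21
  109.120.16.0/21
  109.120.24.0/21
  109.120.32.0/21
  109.120.40.0/21
  109.120.48.0/21
  109.120.56.0/21
Subnets: 109.120.0.0/21, 109.120.8.0/21, 109.120.16.0/21, 109.120.24.0/21, 109.120.32.0/21, 109.120.40.0/21, 109.120.48.0/21, 109.120.56.0/21


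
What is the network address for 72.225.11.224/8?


IP:   01001000.11100001.00001011.11100000
Mask: 11111111.00000000.00000000.00000000
AND operation:
Net:  01001000.00000000.00000000.00000000
Network: 72.0.0.0/8


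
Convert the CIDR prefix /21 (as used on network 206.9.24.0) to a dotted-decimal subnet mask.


/21 means 21 network bits, 11 host bits
Binary: 11111111111111111111100000000000
Mask: 255.255.248.0


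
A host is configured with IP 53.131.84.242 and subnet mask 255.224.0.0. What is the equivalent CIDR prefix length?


Binary: 11111111.11100000.00000000.00000000
Count leading 1s
Prefix: /11


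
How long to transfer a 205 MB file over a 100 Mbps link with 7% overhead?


Effective throughput = 100 * (1 - 7/100) = 93 Mbps
File size in Mb = 205 * 8 = 1640 Mb
Time = 1640 / 93
Time = 17.6344 seconds


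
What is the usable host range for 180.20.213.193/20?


Network: 180.20.208.0
Broadcast: 180.20.223.255
First usable = network + 1
Last usable = broadcast - 1
Range: 180.20.208.1 to 180.20.223.254


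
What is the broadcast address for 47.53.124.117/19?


Network: 47.53.96.0/19
Host bits = 13
Set all host bits to 1:
Broadcast: 47.53.127.255


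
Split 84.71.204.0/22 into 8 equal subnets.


New prefix = 22 + 3 = 25
Each subnet has 128 addresses
  84.71.204.0/25
  84.71.204.128/25
  84.71.205.0/25
  84.71.205.128/25
  84.71.206.0/25
  84.71.206.128/25
  84.71.207.0/25
  84.71.207.128/25
Subnets: 84.71.204.0/25, 84.71.204.128/25, 84.71.205.0/25, 84.71.205.128/25, 84.71.206.0/25, 84.71.206.128/25, 84.71.207.0/25, 84.71.207.128/25


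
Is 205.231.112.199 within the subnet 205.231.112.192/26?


Subnet network: 205.231.112.192
Test IP AND mask: 205.231.112.192
Yes, 205.231.112.199 is in 205.231.112.192/26


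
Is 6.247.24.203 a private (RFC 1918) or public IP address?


RFC 1918 private ranges:
  10.0.0.0/8 (10.0.0.0 - 10.255.255.255)
  172.16.0.0/12 (172.16.0.0 - 172.31.255.255)
  192.168.0.0/16 (192.168.0.0 - 192.168.255.255)
Public (not in any RFC 1918 range)


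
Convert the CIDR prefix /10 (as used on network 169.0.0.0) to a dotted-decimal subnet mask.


/10 means 10 network bits, 22 host bits
Binary: 11111111110000000000000000000000
Mask: 255.192.0.0


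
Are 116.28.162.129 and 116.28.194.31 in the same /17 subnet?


Mask: 255.255.128.0
116.28.162.129 AND mask = 116.28.128.0
116.28.194.31 AND mask = 116.28.128.0
Yes, same subnet (116.28.128.0)


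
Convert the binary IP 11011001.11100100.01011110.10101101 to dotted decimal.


11011001 = 217
11100100 = 228
01011110 = 94
10101101 = 173
IP: 217.228.94.173


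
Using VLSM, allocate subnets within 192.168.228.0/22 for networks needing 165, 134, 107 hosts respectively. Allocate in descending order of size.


165 hosts -> /24 (254 usable): 192.168.228.0/24
134 hosts -> /24 (254 usable): 192.168.229.0/24
107 hosts -> /25 (126 usable): 192.168.230.0/25
Allocation: 192.168.228.0/24 (165 hosts, 254 usable); 192.168.229.0/24 (134 hosts, 254 usable); 192.168.230.0/25 (107 hosts, 126 usable)


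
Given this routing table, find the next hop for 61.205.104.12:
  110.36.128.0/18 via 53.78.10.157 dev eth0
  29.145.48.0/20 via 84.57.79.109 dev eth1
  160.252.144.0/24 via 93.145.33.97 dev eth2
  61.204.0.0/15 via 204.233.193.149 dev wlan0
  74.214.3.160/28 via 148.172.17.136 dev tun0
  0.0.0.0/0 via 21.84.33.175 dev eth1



Longest prefix match for 61.205.104.12:
  /18 110.36.128.0: no
  /20 29.145.48.0: no
  /24 160.252.144.0: no
  /15 61.204.0.0: MATCH
  /28 74.214.3.160: no
  /0 0.0.0.0: MATCH
Selected: next-hop 204.233.193.149 via wlan0 (matched /15)


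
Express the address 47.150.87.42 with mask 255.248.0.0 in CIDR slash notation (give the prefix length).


Binary: 11111111.11111000.00000000.00000000
Count leading 1s
Prefix: /13


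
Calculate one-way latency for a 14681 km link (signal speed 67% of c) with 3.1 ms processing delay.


Speed = 0.67 * 3e5 km/s = 201000 km/s
Propagation delay = 14681 / 201000 = 0.073 s = 73.0398 ms
Processing delay = 3.1 ms
Total one-way latency = 76.1398 ms


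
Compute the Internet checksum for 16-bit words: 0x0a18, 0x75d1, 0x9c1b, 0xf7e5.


Sum all words (with carry folding):
+ 0x0a18 = 0x0a18
+ 0x75d1 = 0x7fe9
+ 0x9c1b = 0x1c05
+ 0xf7e5 = 0x13eb
One's complement: ~0x13eb
Checksum = 0xec14


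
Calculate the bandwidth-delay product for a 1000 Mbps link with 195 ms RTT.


BDP = bandwidth * RTT
= 1000 Mbps * 195 ms
= 1000 * 1e6 * 195 / 1000 bits
= 195000000 bits
= 24375000 bytes
= 23803.7109 KB
BDP = 195000000 bits (24375000 bytes)
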